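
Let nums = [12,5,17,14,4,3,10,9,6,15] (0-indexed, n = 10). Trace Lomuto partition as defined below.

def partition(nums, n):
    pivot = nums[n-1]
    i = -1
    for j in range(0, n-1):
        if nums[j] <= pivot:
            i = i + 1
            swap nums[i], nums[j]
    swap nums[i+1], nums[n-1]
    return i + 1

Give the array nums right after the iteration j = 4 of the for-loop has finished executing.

[12,5,14,4,17,3,10,9,6,15]

pivot = nums[9] = 15; i = -1
j=0: nums[0]=12 ≤ 15 → i=0, swap nums[0],nums[0] (no change) → [12,5,17,14,4,3,10,9,6,15]
j=1: nums[1]=5 ≤ 15 → i=1, swap nums[1],nums[1] (no change) → [12,5,17,14,4,3,10,9,6,15]
j=2: nums[2]=17 > 15 → no swap
j=3: nums[3]=14 ≤ 15 → i=2, swap nums[2],nums[3] → [12,5,14,17,4,3,10,9,6,15]
j=4: nums[4]=4 ≤ 15 → i=3, swap nums[3],nums[4] → [12,5,14,4,17,3,10,9,6,15]
(after j=4) nums = [12,5,14,4,17,3,10,9,6,15]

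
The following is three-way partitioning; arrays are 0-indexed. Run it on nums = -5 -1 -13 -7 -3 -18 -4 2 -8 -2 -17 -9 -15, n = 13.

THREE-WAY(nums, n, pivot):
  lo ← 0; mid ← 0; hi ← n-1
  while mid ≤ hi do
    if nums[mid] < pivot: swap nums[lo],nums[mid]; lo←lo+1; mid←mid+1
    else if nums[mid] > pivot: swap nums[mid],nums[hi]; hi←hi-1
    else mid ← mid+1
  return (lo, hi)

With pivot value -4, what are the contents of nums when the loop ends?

-5 -15 -13 -7 -9 -18 -17 -8 -4 -2 2 -3 -1

lo=0 mid=0 hi=12
-5<-4: swap(0,0), lo=1 mid=1 ⇒ -5 -1 -13 -7 -3 -18 -4 2 -8 -2 -17 -9 -15
-1>-4: swap(1,12), hi=11 ⇒ -5 -15 -13 -7 -3 -18 -4 2 -8 -2 -17 -9 -1
-15<-4: swap(1,1), lo=2 mid=2 ⇒ -5 -15 -13 -7 -3 -18 -4 2 -8 -2 -17 -9 -1
-13<-4: swap(2,2), lo=3 mid=3 ⇒ -5 -15 -13 -7 -3 -18 -4 2 -8 -2 -17 -9 -1
-7<-4: swap(3,3), lo=4 mid=4 ⇒ -5 -15 -13 -7 -3 -18 -4 2 -8 -2 -17 -9 -1
-3>-4: swap(4,11), hi=10 ⇒ -5 -15 -13 -7 -9 -18 -4 2 -8 -2 -17 -3 -1
-9<-4: swap(4,4), lo=5 mid=5 ⇒ -5 -15 -13 -7 -9 -18 -4 2 -8 -2 -17 -3 -1
-18<-4: swap(5,5), lo=6 mid=6 ⇒ -5 -15 -13 -7 -9 -18 -4 2 -8 -2 -17 -3 -1
-4=-4: mid=7
2>-4: swap(7,10), hi=9 ⇒ -5 -15 -13 -7 -9 -18 -4 -17 -8 -2 2 -3 -1
-17<-4: swap(6,7), lo=7 mid=8 ⇒ -5 -15 -13 -7 -9 -18 -17 -4 -8 -2 2 -3 -1
-8<-4: swap(7,8), lo=8 mid=9 ⇒ -5 -15 -13 -7 -9 -18 -17 -8 -4 -2 2 -3 -1
-2>-4: swap(9,9), hi=8 ⇒ -5 -15 -13 -7 -9 -18 -17 -8 -4 -2 2 -3 -1
done. lo=8 hi=8; nums=-5 -15 -13 -7 -9 -18 -17 -8 -4 -2 2 -3 -1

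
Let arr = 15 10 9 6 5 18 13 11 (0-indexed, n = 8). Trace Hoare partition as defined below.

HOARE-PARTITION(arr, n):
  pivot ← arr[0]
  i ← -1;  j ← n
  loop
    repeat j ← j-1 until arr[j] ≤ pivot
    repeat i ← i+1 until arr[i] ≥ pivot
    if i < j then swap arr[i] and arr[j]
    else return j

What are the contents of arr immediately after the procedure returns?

pivot=15
j stops at 7 (11), i stops at 0 (15); swap ⇒ 11 10 9 6 5 18 13 15
j stops at 6 (13), i stops at 5 (18); swap ⇒ 11 10 9 6 5 13 18 15
j stops at 5, i stops at 6; i≥j ⇒ return 5. arr=11 10 9 6 5 13 18 15

11 10 9 6 5 13 18 15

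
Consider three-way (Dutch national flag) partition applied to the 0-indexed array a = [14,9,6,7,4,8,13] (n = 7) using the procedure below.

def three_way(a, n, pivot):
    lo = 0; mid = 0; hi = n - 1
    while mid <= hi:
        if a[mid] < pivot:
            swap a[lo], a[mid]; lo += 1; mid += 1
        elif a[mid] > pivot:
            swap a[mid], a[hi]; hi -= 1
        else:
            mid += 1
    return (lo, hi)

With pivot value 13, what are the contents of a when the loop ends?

pivot = 13; lo=0, mid=0, hi=6
a[mid]=14>13: swap a[0],a[6]; hi=5 → [13,9,6,7,4,8,14]
a[mid]=13=13: mid=1
a[mid]=9<13: swap a[0],a[1]; lo=1,mid=2 → [9,13,6,7,4,8,14]
a[mid]=6<13: swap a[1],a[2]; lo=2,mid=3 → [9,6,13,7,4,8,14]
a[mid]=7<13: swap a[2],a[3]; lo=3,mid=4 → [9,6,7,13,4,8,14]
a[mid]=4<13: swap a[3],a[4]; lo=4,mid=5 → [9,6,7,4,13,8,14]
a[mid]=8<13: swap a[4],a[5]; lo=5,mid=6 → [9,6,7,4,8,13,14]
end: lo=5, hi=5; a = [9,6,7,4,8,13,14]

[9,6,7,4,8,13,14]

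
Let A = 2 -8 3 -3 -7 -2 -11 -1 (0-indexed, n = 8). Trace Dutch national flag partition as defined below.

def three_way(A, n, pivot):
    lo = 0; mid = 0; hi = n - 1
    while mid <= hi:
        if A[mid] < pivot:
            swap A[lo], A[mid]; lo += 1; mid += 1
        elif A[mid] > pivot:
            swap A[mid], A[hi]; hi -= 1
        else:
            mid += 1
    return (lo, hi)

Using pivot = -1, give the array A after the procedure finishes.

pivot = -1; lo=0, mid=0, hi=7
A[mid]=2>-1: swap A[0],A[7]; hi=6 → -1 -8 3 -3 -7 -2 -11 2
A[mid]=-1=-1: mid=1
A[mid]=-8<-1: swap A[0],A[1]; lo=1,mid=2 → -8 -1 3 -3 -7 -2 -11 2
A[mid]=3>-1: swap A[2],A[6]; hi=5 → -8 -1 -11 -3 -7 -2 3 2
A[mid]=-11<-1: swap A[1],A[2]; lo=2,mid=3 → -8 -11 -1 -3 -7 -2 3 2
A[mid]=-3<-1: swap A[2],A[3]; lo=3,mid=4 → -8 -11 -3 -1 -7 -2 3 2
A[mid]=-7<-1: swap A[3],A[4]; lo=4,mid=5 → -8 -11 -3 -7 -1 -2 3 2
A[mid]=-2<-1: swap A[4],A[5]; lo=5,mid=6 → -8 -11 -3 -7 -2 -1 3 2
end: lo=5, hi=5; A = -8 -11 -3 -7 -2 -1 3 2

-8 -11 -3 -7 -2 -1 3 2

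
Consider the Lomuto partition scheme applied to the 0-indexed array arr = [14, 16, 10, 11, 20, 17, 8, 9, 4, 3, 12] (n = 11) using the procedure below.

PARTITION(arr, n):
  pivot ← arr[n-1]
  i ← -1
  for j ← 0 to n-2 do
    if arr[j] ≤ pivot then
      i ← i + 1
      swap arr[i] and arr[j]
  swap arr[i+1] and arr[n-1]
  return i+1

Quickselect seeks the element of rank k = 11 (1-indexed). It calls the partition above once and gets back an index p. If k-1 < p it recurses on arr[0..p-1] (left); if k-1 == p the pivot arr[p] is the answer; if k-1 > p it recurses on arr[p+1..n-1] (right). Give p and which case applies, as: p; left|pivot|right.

pivot = arr[10] = 12; i = -1
j=0: arr[0]=14 > 12 → no swap
j=1: arr[1]=16 > 12 → no swap
j=2: arr[2]=10 ≤ 12 → i=0, swap arr[0],arr[2] → [10, 16, 14, 11, 20, 17, 8, 9, 4, 3, 12]
j=3: arr[3]=11 ≤ 12 → i=1, swap arr[1],arr[3] → [10, 11, 14, 16, 20, 17, 8, 9, 4, 3, 12]
j=4: arr[4]=20 > 12 → no swap
j=5: arr[5]=17 > 12 → no swap
j=6: arr[6]=8 ≤ 12 → i=2, swap arr[2],arr[6] → [10, 11, 8, 16, 20, 17, 14, 9, 4, 3, 12]
j=7: arr[7]=9 ≤ 12 → i=3, swap arr[3],arr[7] → [10, 11, 8, 9, 20, 17, 14, 16, 4, 3, 12]
j=8: arr[8]=4 ≤ 12 → i=4, swap arr[4],arr[8] → [10, 11, 8, 9, 4, 17, 14, 16, 20, 3, 12]
j=9: arr[9]=3 ≤ 12 → i=5, swap arr[5],arr[9] → [10, 11, 8, 9, 4, 3, 14, 16, 20, 17, 12]
final swap arr[6],arr[10] → [10, 11, 8, 9, 4, 3, 12, 16, 20, 17, 14]; return 6
p = 6; k-1 = 10 > 6 ⇒ right

6; right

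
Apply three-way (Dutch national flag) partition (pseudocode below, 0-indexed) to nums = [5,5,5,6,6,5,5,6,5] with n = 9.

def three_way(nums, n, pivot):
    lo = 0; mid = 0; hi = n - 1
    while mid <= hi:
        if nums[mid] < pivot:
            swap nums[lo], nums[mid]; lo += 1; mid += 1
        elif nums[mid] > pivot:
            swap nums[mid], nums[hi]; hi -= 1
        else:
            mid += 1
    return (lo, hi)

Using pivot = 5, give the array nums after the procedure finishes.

pivot = 5; lo=0, mid=0, hi=8
nums[mid]=5=5: mid=1
nums[mid]=5=5: mid=2
nums[mid]=5=5: mid=3
nums[mid]=6>5: swap nums[3],nums[8]; hi=7 → [5,5,5,5,6,5,5,6,6]
nums[mid]=5=5: mid=4
nums[mid]=6>5: swap nums[4],nums[7]; hi=6 → [5,5,5,5,6,5,5,6,6]
nums[mid]=6>5: swap nums[4],nums[6]; hi=5 → [5,5,5,5,5,5,6,6,6]
nums[mid]=5=5: mid=5
nums[mid]=5=5: mid=6
end: lo=0, hi=5; nums = [5,5,5,5,5,5,6,6,6]

[5,5,5,5,5,5,6,6,6]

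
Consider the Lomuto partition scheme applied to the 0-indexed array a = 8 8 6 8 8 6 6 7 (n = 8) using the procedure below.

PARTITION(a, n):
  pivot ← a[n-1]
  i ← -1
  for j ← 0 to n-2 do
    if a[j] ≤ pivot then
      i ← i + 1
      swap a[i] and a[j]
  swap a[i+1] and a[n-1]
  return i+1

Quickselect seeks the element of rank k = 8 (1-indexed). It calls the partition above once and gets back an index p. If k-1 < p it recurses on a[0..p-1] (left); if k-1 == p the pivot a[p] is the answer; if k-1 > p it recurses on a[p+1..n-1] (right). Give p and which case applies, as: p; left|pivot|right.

3; right

pivot=7, i=-1
j=0: 8>7, skip
j=1: 8>7, skip
j=2: 6≤7, i=0, swap(0,2) ⇒ 6 8 8 8 8 6 6 7
j=3: 8>7, skip
j=4: 8>7, skip
j=5: 6≤7, i=1, swap(1,5) ⇒ 6 6 8 8 8 8 6 7
j=6: 6≤7, i=2, swap(2,6) ⇒ 6 6 6 8 8 8 8 7
swap(3,7) ⇒ 6 6 6 7 8 8 8 8; return 3
p = 3; k-1 = 7 > 3 ⇒ right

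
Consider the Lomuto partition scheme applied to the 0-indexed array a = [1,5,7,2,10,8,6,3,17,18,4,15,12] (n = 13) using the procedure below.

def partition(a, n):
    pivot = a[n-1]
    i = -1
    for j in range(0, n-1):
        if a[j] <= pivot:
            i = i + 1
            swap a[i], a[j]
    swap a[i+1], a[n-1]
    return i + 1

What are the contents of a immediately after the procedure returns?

[1,5,7,2,10,8,6,3,4,12,17,15,18]

pivot=12, i=-1
j=0: 1≤12, i=0, swap(0,0) ⇒ [1,5,7,2,10,8,6,3,17,18,4,15,12]
j=1: 5≤12, i=1, swap(1,1) ⇒ [1,5,7,2,10,8,6,3,17,18,4,15,12]
j=2: 7≤12, i=2, swap(2,2) ⇒ [1,5,7,2,10,8,6,3,17,18,4,15,12]
j=3: 2≤12, i=3, swap(3,3) ⇒ [1,5,7,2,10,8,6,3,17,18,4,15,12]
j=4: 10≤12, i=4, swap(4,4) ⇒ [1,5,7,2,10,8,6,3,17,18,4,15,12]
j=5: 8≤12, i=5, swap(5,5) ⇒ [1,5,7,2,10,8,6,3,17,18,4,15,12]
j=6: 6≤12, i=6, swap(6,6) ⇒ [1,5,7,2,10,8,6,3,17,18,4,15,12]
j=7: 3≤12, i=7, swap(7,7) ⇒ [1,5,7,2,10,8,6,3,17,18,4,15,12]
j=8: 17>12, skip
j=9: 18>12, skip
j=10: 4≤12, i=8, swap(8,10) ⇒ [1,5,7,2,10,8,6,3,4,18,17,15,12]
j=11: 15>12, skip
swap(9,12) ⇒ [1,5,7,2,10,8,6,3,4,12,17,15,18]; return 9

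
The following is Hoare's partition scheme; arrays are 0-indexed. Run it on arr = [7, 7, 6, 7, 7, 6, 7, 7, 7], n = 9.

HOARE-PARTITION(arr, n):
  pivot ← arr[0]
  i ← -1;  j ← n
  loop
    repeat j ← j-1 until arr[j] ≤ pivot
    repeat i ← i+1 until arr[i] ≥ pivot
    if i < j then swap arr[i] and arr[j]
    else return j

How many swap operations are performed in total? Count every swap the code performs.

pivot=7
j stops at 8 (7), i stops at 0 (7); swap ⇒ [7, 7, 6, 7, 7, 6, 7, 7, 7]
j stops at 7 (7), i stops at 1 (7); swap ⇒ [7, 7, 6, 7, 7, 6, 7, 7, 7]
j stops at 6 (7), i stops at 3 (7); swap ⇒ [7, 7, 6, 7, 7, 6, 7, 7, 7]
j stops at 5 (6), i stops at 4 (7); swap ⇒ [7, 7, 6, 7, 6, 7, 7, 7, 7]
j stops at 4, i stops at 5; i≥j ⇒ return 4. arr=[7, 7, 6, 7, 6, 7, 7, 7, 7]

4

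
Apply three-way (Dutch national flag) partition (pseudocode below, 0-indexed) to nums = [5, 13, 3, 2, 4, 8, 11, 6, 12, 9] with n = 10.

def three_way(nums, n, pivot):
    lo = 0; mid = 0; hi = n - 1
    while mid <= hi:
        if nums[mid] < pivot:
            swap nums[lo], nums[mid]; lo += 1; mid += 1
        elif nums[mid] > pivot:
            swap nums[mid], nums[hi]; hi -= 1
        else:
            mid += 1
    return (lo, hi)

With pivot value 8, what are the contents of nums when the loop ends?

pivot = 8; lo=0, mid=0, hi=9
nums[mid]=5<8: swap nums[0],nums[0]; lo=1,mid=1 → [5, 13, 3, 2, 4, 8, 11, 6, 12, 9]
nums[mid]=13>8: swap nums[1],nums[9]; hi=8 → [5, 9, 3, 2, 4, 8, 11, 6, 12, 13]
nums[mid]=9>8: swap nums[1],nums[8]; hi=7 → [5, 12, 3, 2, 4, 8, 11, 6, 9, 13]
nums[mid]=12>8: swap nums[1],nums[7]; hi=6 → [5, 6, 3, 2, 4, 8, 11, 12, 9, 13]
nums[mid]=6<8: swap nums[1],nums[1]; lo=2,mid=2 → [5, 6, 3, 2, 4, 8, 11, 12, 9, 13]
nums[mid]=3<8: swap nums[2],nums[2]; lo=3,mid=3 → [5, 6, 3, 2, 4, 8, 11, 12, 9, 13]
nums[mid]=2<8: swap nums[3],nums[3]; lo=4,mid=4 → [5, 6, 3, 2, 4, 8, 11, 12, 9, 13]
nums[mid]=4<8: swap nums[4],nums[4]; lo=5,mid=5 → [5, 6, 3, 2, 4, 8, 11, 12, 9, 13]
nums[mid]=8=8: mid=6
nums[mid]=11>8: swap nums[6],nums[6]; hi=5 → [5, 6, 3, 2, 4, 8, 11, 12, 9, 13]
end: lo=5, hi=5; nums = [5, 6, 3, 2, 4, 8, 11, 12, 9, 13]

[5, 6, 3, 2, 4, 8, 11, 12, 9, 13]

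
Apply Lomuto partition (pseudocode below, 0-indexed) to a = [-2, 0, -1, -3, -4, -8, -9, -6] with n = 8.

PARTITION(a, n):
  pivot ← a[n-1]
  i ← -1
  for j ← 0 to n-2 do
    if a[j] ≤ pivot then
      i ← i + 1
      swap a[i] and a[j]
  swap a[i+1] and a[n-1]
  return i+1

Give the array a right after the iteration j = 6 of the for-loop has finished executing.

[-8, -9, -1, -3, -4, -2, 0, -6]

pivot = a[7] = -6; i = -1
j=0: a[0]=-2 > -6 → no swap
j=1: a[1]=0 > -6 → no swap
j=2: a[2]=-1 > -6 → no swap
j=3: a[3]=-3 > -6 → no swap
j=4: a[4]=-4 > -6 → no swap
j=5: a[5]=-8 ≤ -6 → i=0, swap a[0],a[5] → [-8, 0, -1, -3, -4, -2, -9, -6]
j=6: a[6]=-9 ≤ -6 → i=1, swap a[1],a[6] → [-8, -9, -1, -3, -4, -2, 0, -6]
(after j=6) a = [-8, -9, -1, -3, -4, -2, 0, -6]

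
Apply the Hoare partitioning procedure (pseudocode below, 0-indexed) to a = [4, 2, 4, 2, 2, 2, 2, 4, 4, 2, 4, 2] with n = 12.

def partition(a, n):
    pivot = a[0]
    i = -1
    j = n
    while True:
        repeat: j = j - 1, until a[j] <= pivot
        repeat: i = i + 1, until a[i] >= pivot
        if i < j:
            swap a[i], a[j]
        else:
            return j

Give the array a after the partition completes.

[2, 2, 4, 2, 2, 2, 2, 2, 4, 4, 4, 4]

pivot=4
j stops at 11 (2), i stops at 0 (4); swap ⇒ [2, 2, 4, 2, 2, 2, 2, 4, 4, 2, 4, 4]
j stops at 10 (4), i stops at 2 (4); swap ⇒ [2, 2, 4, 2, 2, 2, 2, 4, 4, 2, 4, 4]
j stops at 9 (2), i stops at 7 (4); swap ⇒ [2, 2, 4, 2, 2, 2, 2, 2, 4, 4, 4, 4]
j stops at 8, i stops at 8; i≥j ⇒ return 8. a=[2, 2, 4, 2, 2, 2, 2, 2, 4, 4, 4, 4]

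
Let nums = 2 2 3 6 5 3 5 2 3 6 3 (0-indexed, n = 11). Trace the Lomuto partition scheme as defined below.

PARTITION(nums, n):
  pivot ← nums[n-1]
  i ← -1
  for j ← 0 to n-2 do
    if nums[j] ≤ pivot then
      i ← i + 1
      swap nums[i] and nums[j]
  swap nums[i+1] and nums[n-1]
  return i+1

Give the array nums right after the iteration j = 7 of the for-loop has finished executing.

pivot = nums[10] = 3; i = -1
j=0: nums[0]=2 ≤ 3 → i=0, swap nums[0],nums[0] (no change) → 2 2 3 6 5 3 5 2 3 6 3
j=1: nums[1]=2 ≤ 3 → i=1, swap nums[1],nums[1] (no change) → 2 2 3 6 5 3 5 2 3 6 3
j=2: nums[2]=3 ≤ 3 → i=2, swap nums[2],nums[2] (no change) → 2 2 3 6 5 3 5 2 3 6 3
j=3: nums[3]=6 > 3 → no swap
j=4: nums[4]=5 > 3 → no swap
j=5: nums[5]=3 ≤ 3 → i=3, swap nums[3],nums[5] → 2 2 3 3 5 6 5 2 3 6 3
j=6: nums[6]=5 > 3 → no swap
j=7: nums[7]=2 ≤ 3 → i=4, swap nums[4],nums[7] → 2 2 3 3 2 6 5 5 3 6 3
(after j=7) nums = 2 2 3 3 2 6 5 5 3 6 3

2 2 3 3 2 6 5 5 3 6 3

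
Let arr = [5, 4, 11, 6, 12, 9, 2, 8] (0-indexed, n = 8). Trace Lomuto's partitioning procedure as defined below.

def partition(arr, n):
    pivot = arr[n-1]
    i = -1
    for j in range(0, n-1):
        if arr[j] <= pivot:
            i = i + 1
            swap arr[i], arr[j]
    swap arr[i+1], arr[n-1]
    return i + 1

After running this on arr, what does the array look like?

[5, 4, 6, 2, 8, 9, 11, 12]

pivot = arr[7] = 8; i = -1
j=0: arr[0]=5 ≤ 8 → i=0, swap arr[0],arr[0] (no change) → [5, 4, 11, 6, 12, 9, 2, 8]
j=1: arr[1]=4 ≤ 8 → i=1, swap arr[1],arr[1] (no change) → [5, 4, 11, 6, 12, 9, 2, 8]
j=2: arr[2]=11 > 8 → no swap
j=3: arr[3]=6 ≤ 8 → i=2, swap arr[2],arr[3] → [5, 4, 6, 11, 12, 9, 2, 8]
j=4: arr[4]=12 > 8 → no swap
j=5: arr[5]=9 > 8 → no swap
j=6: arr[6]=2 ≤ 8 → i=3, swap arr[3],arr[6] → [5, 4, 6, 2, 12, 9, 11, 8]
final swap arr[4],arr[7] → [5, 4, 6, 2, 8, 9, 11, 12]; return 4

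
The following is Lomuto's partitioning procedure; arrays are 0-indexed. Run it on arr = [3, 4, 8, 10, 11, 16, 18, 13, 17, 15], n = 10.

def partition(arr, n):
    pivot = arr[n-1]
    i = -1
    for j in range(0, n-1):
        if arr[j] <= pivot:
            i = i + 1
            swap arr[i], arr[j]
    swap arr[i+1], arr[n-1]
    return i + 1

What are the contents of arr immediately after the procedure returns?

pivot = arr[9] = 15; i = -1
j=0: arr[0]=3 ≤ 15 → i=0, swap arr[0],arr[0] (no change) → [3, 4, 8, 10, 11, 16, 18, 13, 17, 15]
j=1: arr[1]=4 ≤ 15 → i=1, swap arr[1],arr[1] (no change) → [3, 4, 8, 10, 11, 16, 18, 13, 17, 15]
j=2: arr[2]=8 ≤ 15 → i=2, swap arr[2],arr[2] (no change) → [3, 4, 8, 10, 11, 16, 18, 13, 17, 15]
j=3: arr[3]=10 ≤ 15 → i=3, swap arr[3],arr[3] (no change) → [3, 4, 8, 10, 11, 16, 18, 13, 17, 15]
j=4: arr[4]=11 ≤ 15 → i=4, swap arr[4],arr[4] (no change) → [3, 4, 8, 10, 11, 16, 18, 13, 17, 15]
j=5: arr[5]=16 > 15 → no swap
j=6: arr[6]=18 > 15 → no swap
j=7: arr[7]=13 ≤ 15 → i=5, swap arr[5],arr[7] → [3, 4, 8, 10, 11, 13, 18, 16, 17, 15]
j=8: arr[8]=17 > 15 → no swap
final swap arr[6],arr[9] → [3, 4, 8, 10, 11, 13, 15, 16, 17, 18]; return 6

[3, 4, 8, 10, 11, 13, 15, 16, 17, 18]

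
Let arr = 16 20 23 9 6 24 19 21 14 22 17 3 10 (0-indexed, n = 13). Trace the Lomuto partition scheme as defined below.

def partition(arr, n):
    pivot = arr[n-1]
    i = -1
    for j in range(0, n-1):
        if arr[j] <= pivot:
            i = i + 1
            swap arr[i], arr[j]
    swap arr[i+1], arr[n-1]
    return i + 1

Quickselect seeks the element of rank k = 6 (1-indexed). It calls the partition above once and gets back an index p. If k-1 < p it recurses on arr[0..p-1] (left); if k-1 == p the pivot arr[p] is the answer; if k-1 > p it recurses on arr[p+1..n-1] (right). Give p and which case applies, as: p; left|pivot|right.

3; right

pivot=10, i=-1
j=0: 16>10, skip
j=1: 20>10, skip
j=2: 23>10, skip
j=3: 9≤10, i=0, swap(0,3) ⇒ 9 20 23 16 6 24 19 21 14 22 17 3 10
j=4: 6≤10, i=1, swap(1,4) ⇒ 9 6 23 16 20 24 19 21 14 22 17 3 10
j=5: 24>10, skip
j=6: 19>10, skip
j=7: 21>10, skip
j=8: 14>10, skip
j=9: 22>10, skip
j=10: 17>10, skip
j=11: 3≤10, i=2, swap(2,11) ⇒ 9 6 3 16 20 24 19 21 14 22 17 23 10
swap(3,12) ⇒ 9 6 3 10 20 24 19 21 14 22 17 23 16; return 3
p = 3; k-1 = 5 > 3 ⇒ right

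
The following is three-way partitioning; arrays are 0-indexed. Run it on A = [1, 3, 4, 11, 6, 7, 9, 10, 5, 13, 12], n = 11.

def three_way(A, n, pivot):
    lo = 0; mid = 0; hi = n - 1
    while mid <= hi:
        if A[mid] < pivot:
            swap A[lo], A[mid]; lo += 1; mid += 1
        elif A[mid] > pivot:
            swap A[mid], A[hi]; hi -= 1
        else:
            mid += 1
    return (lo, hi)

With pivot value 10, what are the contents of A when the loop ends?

lo=0 mid=0 hi=10
1<10: swap(0,0), lo=1 mid=1 ⇒ [1, 3, 4, 11, 6, 7, 9, 10, 5, 13, 12]
3<10: swap(1,1), lo=2 mid=2 ⇒ [1, 3, 4, 11, 6, 7, 9, 10, 5, 13, 12]
4<10: swap(2,2), lo=3 mid=3 ⇒ [1, 3, 4, 11, 6, 7, 9, 10, 5, 13, 12]
11>10: swap(3,10), hi=9 ⇒ [1, 3, 4, 12, 6, 7, 9, 10, 5, 13, 11]
12>10: swap(3,9), hi=8 ⇒ [1, 3, 4, 13, 6, 7, 9, 10, 5, 12, 11]
13>10: swap(3,8), hi=7 ⇒ [1, 3, 4, 5, 6, 7, 9, 10, 13, 12, 11]
5<10: swap(3,3), lo=4 mid=4 ⇒ [1, 3, 4, 5, 6, 7, 9, 10, 13, 12, 11]
6<10: swap(4,4), lo=5 mid=5 ⇒ [1, 3, 4, 5, 6, 7, 9, 10, 13, 12, 11]
7<10: swap(5,5), lo=6 mid=6 ⇒ [1, 3, 4, 5, 6, 7, 9, 10, 13, 12, 11]
9<10: swap(6,6), lo=7 mid=7 ⇒ [1, 3, 4, 5, 6, 7, 9, 10, 13, 12, 11]
10=10: mid=8
done. lo=7 hi=7; A=[1, 3, 4, 5, 6, 7, 9, 10, 13, 12, 11]

[1, 3, 4, 5, 6, 7, 9, 10, 13, 12, 11]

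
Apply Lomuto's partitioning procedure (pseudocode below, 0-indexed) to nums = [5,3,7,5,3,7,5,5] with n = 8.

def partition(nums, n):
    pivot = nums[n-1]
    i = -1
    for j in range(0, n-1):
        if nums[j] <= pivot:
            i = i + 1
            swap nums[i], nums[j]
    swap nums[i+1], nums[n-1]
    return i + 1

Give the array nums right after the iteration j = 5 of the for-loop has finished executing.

[5,3,5,3,7,7,5,5]

pivot=5, i=-1
j=0: 5≤5, i=0, swap(0,0) ⇒ [5,3,7,5,3,7,5,5]
j=1: 3≤5, i=1, swap(1,1) ⇒ [5,3,7,5,3,7,5,5]
j=2: 7>5, skip
j=3: 5≤5, i=2, swap(2,3) ⇒ [5,3,5,7,3,7,5,5]
j=4: 3≤5, i=3, swap(3,4) ⇒ [5,3,5,3,7,7,5,5]
j=5: 7>5, skip
(after j=5) nums = [5,3,5,3,7,7,5,5]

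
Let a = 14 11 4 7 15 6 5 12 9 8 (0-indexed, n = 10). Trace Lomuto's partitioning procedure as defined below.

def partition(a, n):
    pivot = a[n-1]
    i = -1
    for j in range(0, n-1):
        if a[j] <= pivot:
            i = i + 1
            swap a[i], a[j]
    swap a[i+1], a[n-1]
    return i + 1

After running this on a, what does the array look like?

pivot = a[9] = 8; i = -1
j=0: a[0]=14 > 8 → no swap
j=1: a[1]=11 > 8 → no swap
j=2: a[2]=4 ≤ 8 → i=0, swap a[0],a[2] → 4 11 14 7 15 6 5 12 9 8
j=3: a[3]=7 ≤ 8 → i=1, swap a[1],a[3] → 4 7 14 11 15 6 5 12 9 8
j=4: a[4]=15 > 8 → no swap
j=5: a[5]=6 ≤ 8 → i=2, swap a[2],a[5] → 4 7 6 11 15 14 5 12 9 8
j=6: a[6]=5 ≤ 8 → i=3, swap a[3],a[6] → 4 7 6 5 15 14 11 12 9 8
j=7: a[7]=12 > 8 → no swap
j=8: a[8]=9 > 8 → no swap
final swap a[4],a[9] → 4 7 6 5 8 14 11 12 9 15; return 4

4 7 6 5 8 14 11 12 9 15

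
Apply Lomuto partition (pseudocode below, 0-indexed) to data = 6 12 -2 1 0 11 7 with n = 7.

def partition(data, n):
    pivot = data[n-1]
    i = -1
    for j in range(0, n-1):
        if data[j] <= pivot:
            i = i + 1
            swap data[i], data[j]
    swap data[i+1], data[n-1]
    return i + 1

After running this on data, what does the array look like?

6 -2 1 0 7 11 12

pivot=7, i=-1
j=0: 6≤7, i=0, swap(0,0) ⇒ 6 12 -2 1 0 11 7
j=1: 12>7, skip
j=2: -2≤7, i=1, swap(1,2) ⇒ 6 -2 12 1 0 11 7
j=3: 1≤7, i=2, swap(2,3) ⇒ 6 -2 1 12 0 11 7
j=4: 0≤7, i=3, swap(3,4) ⇒ 6 -2 1 0 12 11 7
j=5: 11>7, skip
swap(4,6) ⇒ 6 -2 1 0 7 11 12; return 4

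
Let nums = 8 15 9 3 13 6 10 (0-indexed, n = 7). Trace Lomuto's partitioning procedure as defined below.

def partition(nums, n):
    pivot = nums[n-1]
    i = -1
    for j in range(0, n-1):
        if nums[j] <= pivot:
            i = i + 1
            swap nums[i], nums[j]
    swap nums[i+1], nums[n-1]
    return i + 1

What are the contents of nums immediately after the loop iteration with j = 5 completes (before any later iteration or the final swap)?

8 9 3 6 13 15 10

pivot=10, i=-1
j=0: 8≤10, i=0, swap(0,0) ⇒ 8 15 9 3 13 6 10
j=1: 15>10, skip
j=2: 9≤10, i=1, swap(1,2) ⇒ 8 9 15 3 13 6 10
j=3: 3≤10, i=2, swap(2,3) ⇒ 8 9 3 15 13 6 10
j=4: 13>10, skip
j=5: 6≤10, i=3, swap(3,5) ⇒ 8 9 3 6 13 15 10
(after j=5) nums = 8 9 3 6 13 15 10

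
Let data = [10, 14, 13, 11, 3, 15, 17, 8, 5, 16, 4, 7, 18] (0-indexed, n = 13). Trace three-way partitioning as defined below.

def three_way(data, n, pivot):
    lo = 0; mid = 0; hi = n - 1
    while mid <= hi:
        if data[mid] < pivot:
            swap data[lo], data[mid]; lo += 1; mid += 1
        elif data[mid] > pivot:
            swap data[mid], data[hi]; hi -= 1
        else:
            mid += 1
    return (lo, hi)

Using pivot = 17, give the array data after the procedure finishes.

lo=0 mid=0 hi=12
10<17: swap(0,0), lo=1 mid=1 ⇒ [10, 14, 13, 11, 3, 15, 17, 8, 5, 16, 4, 7, 18]
14<17: swap(1,1), lo=2 mid=2 ⇒ [10, 14, 13, 11, 3, 15, 17, 8, 5, 16, 4, 7, 18]
13<17: swap(2,2), lo=3 mid=3 ⇒ [10, 14, 13, 11, 3, 15, 17, 8, 5, 16, 4, 7, 18]
11<17: swap(3,3), lo=4 mid=4 ⇒ [10, 14, 13, 11, 3, 15, 17, 8, 5, 16, 4, 7, 18]
3<17: swap(4,4), lo=5 mid=5 ⇒ [10, 14, 13, 11, 3, 15, 17, 8, 5, 16, 4, 7, 18]
15<17: swap(5,5), lo=6 mid=6 ⇒ [10, 14, 13, 11, 3, 15, 17, 8, 5, 16, 4, 7, 18]
17=17: mid=7
8<17: swap(6,7), lo=7 mid=8 ⇒ [10, 14, 13, 11, 3, 15, 8, 17, 5, 16, 4, 7, 18]
5<17: swap(7,8), lo=8 mid=9 ⇒ [10, 14, 13, 11, 3, 15, 8, 5, 17, 16, 4, 7, 18]
16<17: swap(8,9), lo=9 mid=10 ⇒ [10, 14, 13, 11, 3, 15, 8, 5, 16, 17, 4, 7, 18]
4<17: swap(9,10), lo=10 mid=11 ⇒ [10, 14, 13, 11, 3, 15, 8, 5, 16, 4, 17, 7, 18]
7<17: swap(10,11), lo=11 mid=12 ⇒ [10, 14, 13, 11, 3, 15, 8, 5, 16, 4, 7, 17, 18]
18>17: swap(12,12), hi=11 ⇒ [10, 14, 13, 11, 3, 15, 8, 5, 16, 4, 7, 17, 18]
done. lo=11 hi=11; data=[10, 14, 13, 11, 3, 15, 8, 5, 16, 4, 7, 17, 18]

[10, 14, 13, 11, 3, 15, 8, 5, 16, 4, 7, 17, 18]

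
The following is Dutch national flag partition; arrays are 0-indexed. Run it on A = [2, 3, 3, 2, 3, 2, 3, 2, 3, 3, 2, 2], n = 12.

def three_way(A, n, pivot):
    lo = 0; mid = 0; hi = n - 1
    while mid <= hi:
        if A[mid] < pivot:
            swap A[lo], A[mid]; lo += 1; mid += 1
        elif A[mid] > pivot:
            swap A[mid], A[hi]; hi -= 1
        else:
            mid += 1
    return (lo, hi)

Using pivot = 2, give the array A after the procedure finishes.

[2, 2, 2, 2, 2, 2, 3, 3, 3, 3, 3, 3]

pivot = 2; lo=0, mid=0, hi=11
A[mid]=2=2: mid=1
A[mid]=3>2: swap A[1],A[11]; hi=10 → [2, 2, 3, 2, 3, 2, 3, 2, 3, 3, 2, 3]
A[mid]=2=2: mid=2
A[mid]=3>2: swap A[2],A[10]; hi=9 → [2, 2, 2, 2, 3, 2, 3, 2, 3, 3, 3, 3]
A[mid]=2=2: mid=3
A[mid]=2=2: mid=4
A[mid]=3>2: swap A[4],A[9]; hi=8 → [2, 2, 2, 2, 3, 2, 3, 2, 3, 3, 3, 3]
A[mid]=3>2: swap A[4],A[8]; hi=7 → [2, 2, 2, 2, 3, 2, 3, 2, 3, 3, 3, 3]
A[mid]=3>2: swap A[4],A[7]; hi=6 → [2, 2, 2, 2, 2, 2, 3, 3, 3, 3, 3, 3]
A[mid]=2=2: mid=5
A[mid]=2=2: mid=6
A[mid]=3>2: swap A[6],A[6]; hi=5 → [2, 2, 2, 2, 2, 2, 3, 3, 3, 3, 3, 3]
end: lo=0, hi=5; A = [2, 2, 2, 2, 2, 2, 3, 3, 3, 3, 3, 3]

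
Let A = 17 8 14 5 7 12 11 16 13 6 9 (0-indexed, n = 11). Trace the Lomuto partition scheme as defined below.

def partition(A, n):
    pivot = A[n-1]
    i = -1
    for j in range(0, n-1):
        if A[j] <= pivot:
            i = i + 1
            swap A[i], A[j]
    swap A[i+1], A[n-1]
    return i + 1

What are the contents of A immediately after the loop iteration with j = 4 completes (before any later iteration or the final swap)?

8 5 7 17 14 12 11 16 13 6 9

pivot=9, i=-1
j=0: 17>9, skip
j=1: 8≤9, i=0, swap(0,1) ⇒ 8 17 14 5 7 12 11 16 13 6 9
j=2: 14>9, skip
j=3: 5≤9, i=1, swap(1,3) ⇒ 8 5 14 17 7 12 11 16 13 6 9
j=4: 7≤9, i=2, swap(2,4) ⇒ 8 5 7 17 14 12 11 16 13 6 9
(after j=4) A = 8 5 7 17 14 12 11 16 13 6 9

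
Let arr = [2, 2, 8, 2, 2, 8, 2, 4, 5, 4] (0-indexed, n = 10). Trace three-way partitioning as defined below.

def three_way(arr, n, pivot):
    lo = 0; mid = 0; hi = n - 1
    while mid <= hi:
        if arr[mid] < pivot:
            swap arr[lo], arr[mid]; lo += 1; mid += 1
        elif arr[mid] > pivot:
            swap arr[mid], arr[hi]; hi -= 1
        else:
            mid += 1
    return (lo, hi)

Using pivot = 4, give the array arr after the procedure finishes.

pivot = 4; lo=0, mid=0, hi=9
arr[mid]=2<4: swap arr[0],arr[0]; lo=1,mid=1 → [2, 2, 8, 2, 2, 8, 2, 4, 5, 4]
arr[mid]=2<4: swap arr[1],arr[1]; lo=2,mid=2 → [2, 2, 8, 2, 2, 8, 2, 4, 5, 4]
arr[mid]=8>4: swap arr[2],arr[9]; hi=8 → [2, 2, 4, 2, 2, 8, 2, 4, 5, 8]
arr[mid]=4=4: mid=3
arr[mid]=2<4: swap arr[2],arr[3]; lo=3,mid=4 → [2, 2, 2, 4, 2, 8, 2, 4, 5, 8]
arr[mid]=2<4: swap arr[3],arr[4]; lo=4,mid=5 → [2, 2, 2, 2, 4, 8, 2, 4, 5, 8]
arr[mid]=8>4: swap arr[5],arr[8]; hi=7 → [2, 2, 2, 2, 4, 5, 2, 4, 8, 8]
arr[mid]=5>4: swap arr[5],arr[7]; hi=6 → [2, 2, 2, 2, 4, 4, 2, 5, 8, 8]
arr[mid]=4=4: mid=6
arr[mid]=2<4: swap arr[4],arr[6]; lo=5,mid=7 → [2, 2, 2, 2, 2, 4, 4, 5, 8, 8]
end: lo=5, hi=6; arr = [2, 2, 2, 2, 2, 4, 4, 5, 8, 8]

[2, 2, 2, 2, 2, 4, 4, 5, 8, 8]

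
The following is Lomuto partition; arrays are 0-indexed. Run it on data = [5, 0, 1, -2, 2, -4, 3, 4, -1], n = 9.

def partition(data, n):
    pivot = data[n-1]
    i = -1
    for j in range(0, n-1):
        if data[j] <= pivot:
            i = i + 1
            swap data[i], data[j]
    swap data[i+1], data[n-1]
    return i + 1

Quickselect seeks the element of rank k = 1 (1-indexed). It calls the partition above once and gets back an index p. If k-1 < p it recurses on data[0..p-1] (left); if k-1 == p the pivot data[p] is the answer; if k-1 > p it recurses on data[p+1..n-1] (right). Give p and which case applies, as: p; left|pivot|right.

2; left

pivot = data[8] = -1; i = -1
j=0: data[0]=5 > -1 → no swap
j=1: data[1]=0 > -1 → no swap
j=2: data[2]=1 > -1 → no swap
j=3: data[3]=-2 ≤ -1 → i=0, swap data[0],data[3] → [-2, 0, 1, 5, 2, -4, 3, 4, -1]
j=4: data[4]=2 > -1 → no swap
j=5: data[5]=-4 ≤ -1 → i=1, swap data[1],data[5] → [-2, -4, 1, 5, 2, 0, 3, 4, -1]
j=6: data[6]=3 > -1 → no swap
j=7: data[7]=4 > -1 → no swap
final swap data[2],data[8] → [-2, -4, -1, 5, 2, 0, 3, 4, 1]; return 2
p = 2; k-1 = 0 < 2 ⇒ left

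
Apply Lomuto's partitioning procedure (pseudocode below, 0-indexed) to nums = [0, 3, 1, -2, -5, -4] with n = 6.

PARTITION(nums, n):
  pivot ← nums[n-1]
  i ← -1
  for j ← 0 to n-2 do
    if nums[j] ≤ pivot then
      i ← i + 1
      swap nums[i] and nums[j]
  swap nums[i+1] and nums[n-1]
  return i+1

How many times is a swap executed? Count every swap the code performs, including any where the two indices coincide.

pivot=-4, i=-1
j=0: 0>-4, skip
j=1: 3>-4, skip
j=2: 1>-4, skip
j=3: -2>-4, skip
j=4: -5≤-4, i=0, swap(0,4) ⇒ [-5, 3, 1, -2, 0, -4]
swap(1,5) ⇒ [-5, -4, 1, -2, 0, 3]; return 1

2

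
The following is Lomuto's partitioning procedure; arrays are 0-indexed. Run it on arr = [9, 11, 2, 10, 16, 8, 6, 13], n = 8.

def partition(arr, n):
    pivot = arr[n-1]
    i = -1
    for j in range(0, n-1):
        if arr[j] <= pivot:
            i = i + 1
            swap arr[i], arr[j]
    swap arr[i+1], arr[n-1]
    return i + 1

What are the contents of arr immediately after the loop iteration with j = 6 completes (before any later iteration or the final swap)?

[9, 11, 2, 10, 8, 6, 16, 13]

pivot = arr[7] = 13; i = -1
j=0: arr[0]=9 ≤ 13 → i=0, swap arr[0],arr[0] (no change) → [9, 11, 2, 10, 16, 8, 6, 13]
j=1: arr[1]=11 ≤ 13 → i=1, swap arr[1],arr[1] (no change) → [9, 11, 2, 10, 16, 8, 6, 13]
j=2: arr[2]=2 ≤ 13 → i=2, swap arr[2],arr[2] (no change) → [9, 11, 2, 10, 16, 8, 6, 13]
j=3: arr[3]=10 ≤ 13 → i=3, swap arr[3],arr[3] (no change) → [9, 11, 2, 10, 16, 8, 6, 13]
j=4: arr[4]=16 > 13 → no swap
j=5: arr[5]=8 ≤ 13 → i=4, swap arr[4],arr[5] → [9, 11, 2, 10, 8, 16, 6, 13]
j=6: arr[6]=6 ≤ 13 → i=5, swap arr[5],arr[6] → [9, 11, 2, 10, 8, 6, 16, 13]
(after j=6) arr = [9, 11, 2, 10, 8, 6, 16, 13]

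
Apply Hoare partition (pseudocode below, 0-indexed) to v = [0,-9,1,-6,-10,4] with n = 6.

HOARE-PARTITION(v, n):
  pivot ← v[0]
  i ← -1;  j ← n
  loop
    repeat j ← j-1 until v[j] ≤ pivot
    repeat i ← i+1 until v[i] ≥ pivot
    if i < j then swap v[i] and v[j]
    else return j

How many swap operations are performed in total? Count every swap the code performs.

pivot = v[0] = 0; i = -1, j = 6
j→4 (v[4]=-10≤0), i→0 (v[0]=0≥0); i<j, swap → [-10,-9,1,-6,0,4]
j→3 (v[3]=-6≤0), i→2 (v[2]=1≥0); i<j, swap → [-10,-9,-6,1,0,4]
j→2, i→3; i≥j, return j=2. v = [-10,-9,-6,1,0,4]

2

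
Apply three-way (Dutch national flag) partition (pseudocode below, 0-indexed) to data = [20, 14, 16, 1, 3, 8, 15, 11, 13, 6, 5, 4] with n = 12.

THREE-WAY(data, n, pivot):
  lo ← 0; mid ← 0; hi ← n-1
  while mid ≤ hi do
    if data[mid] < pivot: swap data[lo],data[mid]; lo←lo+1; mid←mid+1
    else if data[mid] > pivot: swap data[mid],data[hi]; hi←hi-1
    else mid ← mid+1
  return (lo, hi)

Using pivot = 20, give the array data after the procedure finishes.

[14, 16, 1, 3, 8, 15, 11, 13, 6, 5, 4, 20]

pivot = 20; lo=0, mid=0, hi=11
data[mid]=20=20: mid=1
data[mid]=14<20: swap data[0],data[1]; lo=1,mid=2 → [14, 20, 16, 1, 3, 8, 15, 11, 13, 6, 5, 4]
data[mid]=16<20: swap data[1],data[2]; lo=2,mid=3 → [14, 16, 20, 1, 3, 8, 15, 11, 13, 6, 5, 4]
data[mid]=1<20: swap data[2],data[3]; lo=3,mid=4 → [14, 16, 1, 20, 3, 8, 15, 11, 13, 6, 5, 4]
data[mid]=3<20: swap data[3],data[4]; lo=4,mid=5 → [14, 16, 1, 3, 20, 8, 15, 11, 13, 6, 5, 4]
data[mid]=8<20: swap data[4],data[5]; lo=5,mid=6 → [14, 16, 1, 3, 8, 20, 15, 11, 13, 6, 5, 4]
data[mid]=15<20: swap data[5],data[6]; lo=6,mid=7 → [14, 16, 1, 3, 8, 15, 20, 11, 13, 6, 5, 4]
data[mid]=11<20: swap data[6],data[7]; lo=7,mid=8 → [14, 16, 1, 3, 8, 15, 11, 20, 13, 6, 5, 4]
data[mid]=13<20: swap data[7],data[8]; lo=8,mid=9 → [14, 16, 1, 3, 8, 15, 11, 13, 20, 6, 5, 4]
data[mid]=6<20: swap data[8],data[9]; lo=9,mid=10 → [14, 16, 1, 3, 8, 15, 11, 13, 6, 20, 5, 4]
data[mid]=5<20: swap data[9],data[10]; lo=10,mid=11 → [14, 16, 1, 3, 8, 15, 11, 13, 6, 5, 20, 4]
data[mid]=4<20: swap data[10],data[11]; lo=11,mid=12 → [14, 16, 1, 3, 8, 15, 11, 13, 6, 5, 4, 20]
end: lo=11, hi=11; data = [14, 16, 1, 3, 8, 15, 11, 13, 6, 5, 4, 20]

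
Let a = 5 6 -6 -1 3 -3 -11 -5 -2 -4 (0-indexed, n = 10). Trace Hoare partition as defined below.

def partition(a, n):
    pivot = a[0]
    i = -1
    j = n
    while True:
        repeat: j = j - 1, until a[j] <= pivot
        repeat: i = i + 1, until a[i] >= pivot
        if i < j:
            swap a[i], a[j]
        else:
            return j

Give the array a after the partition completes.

-4 -2 -6 -1 3 -3 -11 -5 6 5

pivot = a[0] = 5; i = -1, j = 10
j→9 (a[9]=-4≤5), i→0 (a[0]=5≥5); i<j, swap → -4 6 -6 -1 3 -3 -11 -5 -2 5
j→8 (a[8]=-2≤5), i→1 (a[1]=6≥5); i<j, swap → -4 -2 -6 -1 3 -3 -11 -5 6 5
j→7, i→8; i≥j, return j=7. a = -4 -2 -6 -1 3 -3 -11 -5 6 5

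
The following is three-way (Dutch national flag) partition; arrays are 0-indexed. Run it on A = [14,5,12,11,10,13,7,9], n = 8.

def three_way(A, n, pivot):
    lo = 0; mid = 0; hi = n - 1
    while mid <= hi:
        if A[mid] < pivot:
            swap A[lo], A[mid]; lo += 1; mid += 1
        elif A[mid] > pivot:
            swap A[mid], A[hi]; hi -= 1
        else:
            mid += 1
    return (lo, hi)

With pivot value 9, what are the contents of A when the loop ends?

lo=0 mid=0 hi=7
14>9: swap(0,7), hi=6 ⇒ [9,5,12,11,10,13,7,14]
9=9: mid=1
5<9: swap(0,1), lo=1 mid=2 ⇒ [5,9,12,11,10,13,7,14]
12>9: swap(2,6), hi=5 ⇒ [5,9,7,11,10,13,12,14]
7<9: swap(1,2), lo=2 mid=3 ⇒ [5,7,9,11,10,13,12,14]
11>9: swap(3,5), hi=4 ⇒ [5,7,9,13,10,11,12,14]
13>9: swap(3,4), hi=3 ⇒ [5,7,9,10,13,11,12,14]
10>9: swap(3,3), hi=2 ⇒ [5,7,9,10,13,11,12,14]
done. lo=2 hi=2; A=[5,7,9,10,13,11,12,14]

[5,7,9,10,13,11,12,14]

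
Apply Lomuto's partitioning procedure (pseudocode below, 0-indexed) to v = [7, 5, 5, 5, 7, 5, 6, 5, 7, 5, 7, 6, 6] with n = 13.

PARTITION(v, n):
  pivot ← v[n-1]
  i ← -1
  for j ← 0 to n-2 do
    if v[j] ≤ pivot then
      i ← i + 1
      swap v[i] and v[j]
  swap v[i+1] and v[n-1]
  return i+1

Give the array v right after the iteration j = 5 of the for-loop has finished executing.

[5, 5, 5, 5, 7, 7, 6, 5, 7, 5, 7, 6, 6]

pivot=6, i=-1
j=0: 7>6, skip
j=1: 5≤6, i=0, swap(0,1) ⇒ [5, 7, 5, 5, 7, 5, 6, 5, 7, 5, 7, 6, 6]
j=2: 5≤6, i=1, swap(1,2) ⇒ [5, 5, 7, 5, 7, 5, 6, 5, 7, 5, 7, 6, 6]
j=3: 5≤6, i=2, swap(2,3) ⇒ [5, 5, 5, 7, 7, 5, 6, 5, 7, 5, 7, 6, 6]
j=4: 7>6, skip
j=5: 5≤6, i=3, swap(3,5) ⇒ [5, 5, 5, 5, 7, 7, 6, 5, 7, 5, 7, 6, 6]
(after j=5) v = [5, 5, 5, 5, 7, 7, 6, 5, 7, 5, 7, 6, 6]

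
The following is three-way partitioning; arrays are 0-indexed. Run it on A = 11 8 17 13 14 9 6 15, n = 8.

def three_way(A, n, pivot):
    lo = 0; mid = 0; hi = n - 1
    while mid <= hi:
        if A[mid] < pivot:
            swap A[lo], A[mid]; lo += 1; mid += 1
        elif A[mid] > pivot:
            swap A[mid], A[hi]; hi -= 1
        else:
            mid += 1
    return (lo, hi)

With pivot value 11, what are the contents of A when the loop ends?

pivot = 11; lo=0, mid=0, hi=7
A[mid]=11=11: mid=1
A[mid]=8<11: swap A[0],A[1]; lo=1,mid=2 → 8 11 17 13 14 9 6 15
A[mid]=17>11: swap A[2],A[7]; hi=6 → 8 11 15 13 14 9 6 17
A[mid]=15>11: swap A[2],A[6]; hi=5 → 8 11 6 13 14 9 15 17
A[mid]=6<11: swap A[1],A[2]; lo=2,mid=3 → 8 6 11 13 14 9 15 17
A[mid]=13>11: swap A[3],A[5]; hi=4 → 8 6 11 9 14 13 15 17
A[mid]=9<11: swap A[2],A[3]; lo=3,mid=4 → 8 6 9 11 14 13 15 17
A[mid]=14>11: swap A[4],A[4]; hi=3 → 8 6 9 11 14 13 15 17
end: lo=3, hi=3; A = 8 6 9 11 14 13 15 17

8 6 9 11 14 13 15 17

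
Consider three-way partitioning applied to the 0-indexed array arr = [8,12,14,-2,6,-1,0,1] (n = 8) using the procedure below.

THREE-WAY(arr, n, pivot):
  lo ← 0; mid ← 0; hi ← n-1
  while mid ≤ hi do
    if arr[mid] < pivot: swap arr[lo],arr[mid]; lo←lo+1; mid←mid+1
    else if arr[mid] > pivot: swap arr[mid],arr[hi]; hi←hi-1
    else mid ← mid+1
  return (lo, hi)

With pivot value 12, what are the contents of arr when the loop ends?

[8,1,-2,6,-1,0,12,14]

lo=0 mid=0 hi=7
8<12: swap(0,0), lo=1 mid=1 ⇒ [8,12,14,-2,6,-1,0,1]
12=12: mid=2
14>12: swap(2,7), hi=6 ⇒ [8,12,1,-2,6,-1,0,14]
1<12: swap(1,2), lo=2 mid=3 ⇒ [8,1,12,-2,6,-1,0,14]
-2<12: swap(2,3), lo=3 mid=4 ⇒ [8,1,-2,12,6,-1,0,14]
6<12: swap(3,4), lo=4 mid=5 ⇒ [8,1,-2,6,12,-1,0,14]
-1<12: swap(4,5), lo=5 mid=6 ⇒ [8,1,-2,6,-1,12,0,14]
0<12: swap(5,6), lo=6 mid=7 ⇒ [8,1,-2,6,-1,0,12,14]
done. lo=6 hi=6; arr=[8,1,-2,6,-1,0,12,14]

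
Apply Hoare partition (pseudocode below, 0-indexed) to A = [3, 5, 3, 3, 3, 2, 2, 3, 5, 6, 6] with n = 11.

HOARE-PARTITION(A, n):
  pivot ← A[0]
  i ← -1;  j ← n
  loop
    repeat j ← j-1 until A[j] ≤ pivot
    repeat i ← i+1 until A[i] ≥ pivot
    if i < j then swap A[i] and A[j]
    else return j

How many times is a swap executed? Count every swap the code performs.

pivot = A[0] = 3; i = -1, j = 11
j→7 (A[7]=3≤3), i→0 (A[0]=3≥3); i<j, swap → [3, 5, 3, 3, 3, 2, 2, 3, 5, 6, 6]
j→6 (A[6]=2≤3), i→1 (A[1]=5≥3); i<j, swap → [3, 2, 3, 3, 3, 2, 5, 3, 5, 6, 6]
j→5 (A[5]=2≤3), i→2 (A[2]=3≥3); i<j, swap → [3, 2, 2, 3, 3, 3, 5, 3, 5, 6, 6]
j→4 (A[4]=3≤3), i→3 (A[3]=3≥3); i<j, swap → [3, 2, 2, 3, 3, 3, 5, 3, 5, 6, 6]
j→3, i→4; i≥j, return j=3. A = [3, 2, 2, 3, 3, 3, 5, 3, 5, 6, 6]

4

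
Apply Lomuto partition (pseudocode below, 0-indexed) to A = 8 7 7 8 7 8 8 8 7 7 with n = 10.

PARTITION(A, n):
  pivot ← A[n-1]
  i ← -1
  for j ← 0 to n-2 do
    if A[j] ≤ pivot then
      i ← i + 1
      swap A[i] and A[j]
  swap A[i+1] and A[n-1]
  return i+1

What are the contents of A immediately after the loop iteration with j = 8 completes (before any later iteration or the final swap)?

7 7 7 7 8 8 8 8 8 7

pivot = A[9] = 7; i = -1
j=0: A[0]=8 > 7 → no swap
j=1: A[1]=7 ≤ 7 → i=0, swap A[0],A[1] → 7 8 7 8 7 8 8 8 7 7
j=2: A[2]=7 ≤ 7 → i=1, swap A[1],A[2] → 7 7 8 8 7 8 8 8 7 7
j=3: A[3]=8 > 7 → no swap
j=4: A[4]=7 ≤ 7 → i=2, swap A[2],A[4] → 7 7 7 8 8 8 8 8 7 7
j=5: A[5]=8 > 7 → no swap
j=6: A[6]=8 > 7 → no swap
j=7: A[7]=8 > 7 → no swap
j=8: A[8]=7 ≤ 7 → i=3, swap A[3],A[8] → 7 7 7 7 8 8 8 8 8 7
(after j=8) A = 7 7 7 7 8 8 8 8 8 7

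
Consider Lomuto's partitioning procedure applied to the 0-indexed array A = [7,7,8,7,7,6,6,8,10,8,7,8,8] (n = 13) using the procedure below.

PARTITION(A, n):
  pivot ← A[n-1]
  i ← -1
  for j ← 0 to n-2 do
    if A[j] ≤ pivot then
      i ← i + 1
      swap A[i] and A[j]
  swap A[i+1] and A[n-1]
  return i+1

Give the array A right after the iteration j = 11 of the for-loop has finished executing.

pivot=8, i=-1
j=0: 7≤8, i=0, swap(0,0) ⇒ [7,7,8,7,7,6,6,8,10,8,7,8,8]
j=1: 7≤8, i=1, swap(1,1) ⇒ [7,7,8,7,7,6,6,8,10,8,7,8,8]
j=2: 8≤8, i=2, swap(2,2) ⇒ [7,7,8,7,7,6,6,8,10,8,7,8,8]
j=3: 7≤8, i=3, swap(3,3) ⇒ [7,7,8,7,7,6,6,8,10,8,7,8,8]
j=4: 7≤8, i=4, swap(4,4) ⇒ [7,7,8,7,7,6,6,8,10,8,7,8,8]
j=5: 6≤8, i=5, swap(5,5) ⇒ [7,7,8,7,7,6,6,8,10,8,7,8,8]
j=6: 6≤8, i=6, swap(6,6) ⇒ [7,7,8,7,7,6,6,8,10,8,7,8,8]
j=7: 8≤8, i=7, swap(7,7) ⇒ [7,7,8,7,7,6,6,8,10,8,7,8,8]
j=8: 10>8, skip
j=9: 8≤8, i=8, swap(8,9) ⇒ [7,7,8,7,7,6,6,8,8,10,7,8,8]
j=10: 7≤8, i=9, swap(9,10) ⇒ [7,7,8,7,7,6,6,8,8,7,10,8,8]
j=11: 8≤8, i=10, swap(10,11) ⇒ [7,7,8,7,7,6,6,8,8,7,8,10,8]
(after j=11) A = [7,7,8,7,7,6,6,8,8,7,8,10,8]

[7,7,8,7,7,6,6,8,8,7,8,10,8]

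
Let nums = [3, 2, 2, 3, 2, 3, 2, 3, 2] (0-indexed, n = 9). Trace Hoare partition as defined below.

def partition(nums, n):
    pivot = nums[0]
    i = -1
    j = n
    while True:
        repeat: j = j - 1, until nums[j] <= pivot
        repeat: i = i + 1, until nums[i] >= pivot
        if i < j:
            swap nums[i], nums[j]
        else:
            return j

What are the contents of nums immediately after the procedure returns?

pivot=3
j stops at 8 (2), i stops at 0 (3); swap ⇒ [2, 2, 2, 3, 2, 3, 2, 3, 3]
j stops at 7 (3), i stops at 3 (3); swap ⇒ [2, 2, 2, 3, 2, 3, 2, 3, 3]
j stops at 6 (2), i stops at 5 (3); swap ⇒ [2, 2, 2, 3, 2, 2, 3, 3, 3]
j stops at 5, i stops at 6; i≥j ⇒ return 5. nums=[2, 2, 2, 3, 2, 2, 3, 3, 3]

[2, 2, 2, 3, 2, 2, 3, 3, 3]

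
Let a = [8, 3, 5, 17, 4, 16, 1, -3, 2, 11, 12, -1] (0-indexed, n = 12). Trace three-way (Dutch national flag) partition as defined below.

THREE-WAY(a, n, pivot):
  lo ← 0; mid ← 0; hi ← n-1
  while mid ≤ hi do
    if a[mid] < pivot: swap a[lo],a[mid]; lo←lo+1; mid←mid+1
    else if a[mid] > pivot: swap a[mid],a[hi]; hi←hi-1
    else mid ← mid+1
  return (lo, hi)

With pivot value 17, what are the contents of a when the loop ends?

lo=0 mid=0 hi=11
8<17: swap(0,0), lo=1 mid=1 ⇒ [8, 3, 5, 17, 4, 16, 1, -3, 2, 11, 12, -1]
3<17: swap(1,1), lo=2 mid=2 ⇒ [8, 3, 5, 17, 4, 16, 1, -3, 2, 11, 12, -1]
5<17: swap(2,2), lo=3 mid=3 ⇒ [8, 3, 5, 17, 4, 16, 1, -3, 2, 11, 12, -1]
17=17: mid=4
4<17: swap(3,4), lo=4 mid=5 ⇒ [8, 3, 5, 4, 17, 16, 1, -3, 2, 11, 12, -1]
16<17: swap(4,5), lo=5 mid=6 ⇒ [8, 3, 5, 4, 16, 17, 1, -3, 2, 11, 12, -1]
1<17: swap(5,6), lo=6 mid=7 ⇒ [8, 3, 5, 4, 16, 1, 17, -3, 2, 11, 12, -1]
-3<17: swap(6,7), lo=7 mid=8 ⇒ [8, 3, 5, 4, 16, 1, -3, 17, 2, 11, 12, -1]
2<17: swap(7,8), lo=8 mid=9 ⇒ [8, 3, 5, 4, 16, 1, -3, 2, 17, 11, 12, -1]
11<17: swap(8,9), lo=9 mid=10 ⇒ [8, 3, 5, 4, 16, 1, -3, 2, 11, 17, 12, -1]
12<17: swap(9,10), lo=10 mid=11 ⇒ [8, 3, 5, 4, 16, 1, -3, 2, 11, 12, 17, -1]
-1<17: swap(10,11), lo=11 mid=12 ⇒ [8, 3, 5, 4, 16, 1, -3, 2, 11, 12, -1, 17]
done. lo=11 hi=11; a=[8, 3, 5, 4, 16, 1, -3, 2, 11, 12, -1, 17]

[8, 3, 5, 4, 16, 1, -3, 2, 11, 12, -1, 17]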